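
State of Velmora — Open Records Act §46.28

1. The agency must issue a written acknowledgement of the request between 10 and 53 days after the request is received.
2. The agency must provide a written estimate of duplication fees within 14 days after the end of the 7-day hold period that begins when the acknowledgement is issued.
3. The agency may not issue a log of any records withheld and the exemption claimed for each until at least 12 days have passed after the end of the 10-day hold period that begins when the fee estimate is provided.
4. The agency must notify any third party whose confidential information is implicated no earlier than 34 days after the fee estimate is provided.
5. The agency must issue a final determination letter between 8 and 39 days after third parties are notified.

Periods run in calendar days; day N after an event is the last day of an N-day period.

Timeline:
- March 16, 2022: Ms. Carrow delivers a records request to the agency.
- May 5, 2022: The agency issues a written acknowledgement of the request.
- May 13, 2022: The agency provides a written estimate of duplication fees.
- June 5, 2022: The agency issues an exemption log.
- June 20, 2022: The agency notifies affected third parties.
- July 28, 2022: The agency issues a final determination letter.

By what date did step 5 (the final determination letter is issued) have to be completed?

July 29, 2022

Step 5 runs from June 20, 2022, when third parties are notified. The window is 8–39 days after June 20, 2022; it closes on July 29, 2022.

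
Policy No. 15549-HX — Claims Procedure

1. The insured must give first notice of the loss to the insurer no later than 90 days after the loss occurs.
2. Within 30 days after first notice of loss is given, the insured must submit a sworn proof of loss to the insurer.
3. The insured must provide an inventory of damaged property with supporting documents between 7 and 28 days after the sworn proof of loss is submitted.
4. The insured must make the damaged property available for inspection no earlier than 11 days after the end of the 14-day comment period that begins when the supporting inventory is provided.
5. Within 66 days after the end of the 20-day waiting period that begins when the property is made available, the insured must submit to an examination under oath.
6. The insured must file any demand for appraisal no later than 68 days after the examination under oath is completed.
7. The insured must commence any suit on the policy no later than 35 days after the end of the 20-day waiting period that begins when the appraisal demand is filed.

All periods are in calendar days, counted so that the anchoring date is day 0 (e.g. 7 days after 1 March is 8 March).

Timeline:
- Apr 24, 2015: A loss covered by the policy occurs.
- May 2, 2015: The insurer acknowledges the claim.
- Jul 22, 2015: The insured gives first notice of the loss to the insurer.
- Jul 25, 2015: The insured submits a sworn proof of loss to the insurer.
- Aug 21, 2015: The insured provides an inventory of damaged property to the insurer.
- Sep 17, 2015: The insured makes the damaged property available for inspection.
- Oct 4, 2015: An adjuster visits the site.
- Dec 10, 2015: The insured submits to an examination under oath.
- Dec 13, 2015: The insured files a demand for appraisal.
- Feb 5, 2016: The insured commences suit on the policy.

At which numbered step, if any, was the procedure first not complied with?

None — every step was satisfied

Step 1 — counting 90 days from Apr 24, 2015 (when the loss occurs) gives a deadline of Jul 23, 2015; completed Jul 22, 2015, before the deadline.
Step 2 — counting 30 days from Jul 22, 2015 (when first notice of loss is given) gives a deadline of Aug 21, 2015; Jul 25, 2015 is within that limit.
Step 3 — 7 and 28 days from Jul 25, 2015 (when the sworn proof of loss is submitted) are Aug 1, 2015 and Aug 22, 2015 respectively; Aug 21, 2015 falls inside that range.
Step 4 — must wait 11 days from Sep 4, 2015 (end of the 14-day comment period, which began when the supporting inventory is provided on Aug 21, 2015), so not before Sep 15, 2015; done Sep 17, 2015 — permitted.
Step 5 — counting 66 days from Oct 7, 2015 (end of the 20-day waiting period, which began when the property is made available on Sep 17, 2015) gives a deadline of Dec 12, 2015; Dec 10, 2015 is within that limit.
Step 6 — counting 68 days from Dec 10, 2015 (when the examination under oath is completed) gives a deadline of Feb 16, 2016; done Dec 13, 2015 — timely.
Step 7 — counting 35 days from Jan 2, 2016 (end of the 20-day waiting period, which began when the appraisal demand is filed on Dec 13, 2015) gives a deadline of Feb 6, 2016; done Feb 5, 2016 — timely.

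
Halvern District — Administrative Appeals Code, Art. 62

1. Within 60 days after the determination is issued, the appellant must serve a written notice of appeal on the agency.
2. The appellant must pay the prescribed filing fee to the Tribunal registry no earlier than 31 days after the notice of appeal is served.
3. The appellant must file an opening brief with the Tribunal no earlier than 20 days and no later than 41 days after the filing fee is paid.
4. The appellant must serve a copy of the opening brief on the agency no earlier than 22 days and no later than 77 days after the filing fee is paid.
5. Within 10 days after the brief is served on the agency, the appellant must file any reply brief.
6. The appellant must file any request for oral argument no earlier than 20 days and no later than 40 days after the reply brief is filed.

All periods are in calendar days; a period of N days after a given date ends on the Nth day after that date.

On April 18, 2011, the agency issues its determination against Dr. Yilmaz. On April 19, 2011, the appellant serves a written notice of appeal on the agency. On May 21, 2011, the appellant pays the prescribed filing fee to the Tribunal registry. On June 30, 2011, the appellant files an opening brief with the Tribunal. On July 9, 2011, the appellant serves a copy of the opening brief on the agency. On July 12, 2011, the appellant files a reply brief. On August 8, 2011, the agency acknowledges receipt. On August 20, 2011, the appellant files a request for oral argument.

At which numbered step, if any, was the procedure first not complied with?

None — every step was satisfied

Step 1 — counting 60 days from April 18, 2011 (when the determination is issued) gives a deadline of June 17, 2011; completed April 19, 2011, before the deadline.
Step 2 — must wait 31 days from April 19, 2011 (when the notice of appeal is served), so not before May 20, 2011; done May 21, 2011 — permitted.
Step 3 — 20 and 41 days from May 21, 2011 (when the filing fee is paid) are June 10, 2011 and July 1, 2011 respectively; June 30, 2011 falls inside that range.
Step 4 — 22 and 77 days from May 21, 2011 (when the filing fee is paid) are June 12, 2011 and August 6, 2011 respectively; July 9, 2011 falls inside that range.
Step 5 — counting 10 days from July 9, 2011 (when the brief is served on the agency) gives a deadline of July 19, 2011; completed July 12, 2011, before the deadline.
Step 6 — 20 and 40 days from July 12, 2011 (when the reply brief is filed) are August 1, 2011 and August 21, 2011 respectively; done August 20, 2011 — within the window.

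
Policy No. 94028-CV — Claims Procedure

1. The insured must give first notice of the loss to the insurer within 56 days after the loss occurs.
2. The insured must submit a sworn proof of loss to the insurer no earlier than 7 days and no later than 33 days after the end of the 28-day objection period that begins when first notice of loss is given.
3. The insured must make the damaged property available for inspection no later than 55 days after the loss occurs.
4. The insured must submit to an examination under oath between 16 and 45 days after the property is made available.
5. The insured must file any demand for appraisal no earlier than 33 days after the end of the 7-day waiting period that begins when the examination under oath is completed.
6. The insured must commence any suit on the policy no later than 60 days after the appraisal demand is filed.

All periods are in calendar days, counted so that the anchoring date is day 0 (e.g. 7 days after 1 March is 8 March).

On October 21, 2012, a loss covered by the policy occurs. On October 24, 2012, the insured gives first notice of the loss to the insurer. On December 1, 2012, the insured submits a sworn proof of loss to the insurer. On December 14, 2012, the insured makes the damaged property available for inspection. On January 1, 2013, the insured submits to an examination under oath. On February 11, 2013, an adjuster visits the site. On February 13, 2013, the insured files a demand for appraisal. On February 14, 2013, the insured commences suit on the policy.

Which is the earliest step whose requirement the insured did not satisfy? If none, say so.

None — every step was satisfied

Step 1 — counting 56 days from October 21, 2012 (when the loss occurs) gives a deadline of December 16, 2012; October 24, 2012 is within that limit.
Step 2 — 7 and 33 days from November 21, 2012 (end of the 28-day objection period, which began when first notice of loss is given on October 24, 2012) are November 28, 2012 and December 24, 2012 respectively; done December 1, 2012 — within the window.
Step 3 — counting 55 days from October 21, 2012 (when the loss occurs) gives a deadline of December 15, 2012; December 14, 2012 is within that limit.
Step 4 — 16 and 45 days from December 14, 2012 (when the property is made available) are December 30, 2012 and January 28, 2013 respectively; January 1, 2013 falls inside that range.
Step 5 — must wait 33 days from January 8, 2013 (end of the 7-day waiting period, which began when the examination under oath is completed on January 1, 2013), so not before February 10, 2013; February 13, 2013 is on or after that date.
Step 6 — counting 60 days from February 13, 2013 (when the appraisal demand is filed) gives a deadline of April 14, 2013; completed February 14, 2013, before the deadline.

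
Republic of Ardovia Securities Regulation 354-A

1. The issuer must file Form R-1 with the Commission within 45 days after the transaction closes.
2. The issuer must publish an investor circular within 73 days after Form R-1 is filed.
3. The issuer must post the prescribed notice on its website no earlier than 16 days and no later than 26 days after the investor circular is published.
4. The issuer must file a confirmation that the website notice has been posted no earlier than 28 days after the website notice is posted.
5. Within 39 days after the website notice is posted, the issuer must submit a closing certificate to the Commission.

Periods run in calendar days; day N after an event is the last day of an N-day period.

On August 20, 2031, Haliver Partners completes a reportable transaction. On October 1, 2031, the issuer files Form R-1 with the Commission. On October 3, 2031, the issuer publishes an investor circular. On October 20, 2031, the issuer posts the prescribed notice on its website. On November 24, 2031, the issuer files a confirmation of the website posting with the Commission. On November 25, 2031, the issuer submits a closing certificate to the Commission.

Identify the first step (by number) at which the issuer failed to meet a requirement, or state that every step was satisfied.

None — every step was satisfied

Step 1 — counting 45 days from August 20, 2031 (when the transaction closes) gives a deadline of October 4, 2031; completed October 1, 2031, before the deadline.
Step 2 — counting 73 days from October 1, 2031 (when Form R-1 is filed) gives a deadline of December 13, 2031; October 3, 2031 is within that limit.
Step 3 — 16 and 26 days from October 3, 2031 (when the investor circular is published) are October 19, 2031 and October 29, 2031 respectively; October 20, 2031 falls inside that range.
Step 4 — must wait 28 days from October 20, 2031 (when the website notice is posted), so not before November 17, 2031; done November 24, 2031, after the minimum wait.
Step 5 — counting 39 days from October 20, 2031 (when the website notice is posted) gives a deadline of November 28, 2031; done November 25, 2031 — timely.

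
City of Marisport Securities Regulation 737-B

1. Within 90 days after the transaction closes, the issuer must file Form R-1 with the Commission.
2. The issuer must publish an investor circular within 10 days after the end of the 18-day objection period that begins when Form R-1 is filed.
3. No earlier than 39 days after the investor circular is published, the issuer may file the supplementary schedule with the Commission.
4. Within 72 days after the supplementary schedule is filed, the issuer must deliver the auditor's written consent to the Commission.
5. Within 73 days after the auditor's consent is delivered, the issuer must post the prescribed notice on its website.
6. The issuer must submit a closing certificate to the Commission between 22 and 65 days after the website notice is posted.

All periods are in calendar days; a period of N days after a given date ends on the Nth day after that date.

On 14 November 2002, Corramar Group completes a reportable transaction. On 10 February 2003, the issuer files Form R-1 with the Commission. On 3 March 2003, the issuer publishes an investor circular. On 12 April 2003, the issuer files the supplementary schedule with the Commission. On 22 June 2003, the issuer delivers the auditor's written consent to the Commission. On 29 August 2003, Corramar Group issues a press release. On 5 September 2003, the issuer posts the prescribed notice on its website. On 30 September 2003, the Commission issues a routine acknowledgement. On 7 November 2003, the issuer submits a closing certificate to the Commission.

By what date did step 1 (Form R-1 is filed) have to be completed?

12 February 2003

Step 1 runs from 14 November 2002, when the transaction closes. 90 days after 14 November 2002 is 12 February 2003.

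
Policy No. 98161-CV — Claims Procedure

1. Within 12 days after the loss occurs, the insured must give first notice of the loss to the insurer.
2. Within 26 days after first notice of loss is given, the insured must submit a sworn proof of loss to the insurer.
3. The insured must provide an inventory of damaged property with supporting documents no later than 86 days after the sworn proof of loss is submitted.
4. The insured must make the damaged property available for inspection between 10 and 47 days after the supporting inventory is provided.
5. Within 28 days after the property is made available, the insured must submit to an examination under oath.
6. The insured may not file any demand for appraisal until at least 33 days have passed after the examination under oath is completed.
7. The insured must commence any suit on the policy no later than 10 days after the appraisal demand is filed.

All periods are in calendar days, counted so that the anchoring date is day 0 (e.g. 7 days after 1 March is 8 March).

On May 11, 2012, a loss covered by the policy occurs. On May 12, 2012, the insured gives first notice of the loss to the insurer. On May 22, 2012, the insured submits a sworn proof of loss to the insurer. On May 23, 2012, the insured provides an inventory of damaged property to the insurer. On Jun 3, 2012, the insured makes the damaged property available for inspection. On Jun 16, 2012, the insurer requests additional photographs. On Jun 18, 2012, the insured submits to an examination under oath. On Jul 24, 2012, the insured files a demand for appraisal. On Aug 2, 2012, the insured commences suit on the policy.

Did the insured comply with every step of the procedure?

(1) due by May 11, 2012 + 12 days = May 23, 2012; done May 12, 2012 — timely.
(2) due by May 12, 2012 + 26 days = Jun 7, 2012; May 22, 2012 is within that limit.
(3) due by May 22, 2012 + 86 days = Aug 16, 2012; completed May 23, 2012, before the deadline.
(4) the permitted window runs from May 23, 2012 + 10 = Jun 2, 2012 to May 23, 2012 + 47 = Jul 9, 2012; done Jun 3, 2012, which is between those dates.
(5) due by Jun 3, 2012 + 28 days = Jul 1, 2012; Jun 18, 2012 is within that limit.
(6) permitted from Jun 18, 2012 + 33 days = Jul 21, 2012 onward; done Jul 24, 2012 — permitted.
(7) due by Jul 24, 2012 + 10 days = Aug 3, 2012; done Aug 2, 2012 — timely.

Yes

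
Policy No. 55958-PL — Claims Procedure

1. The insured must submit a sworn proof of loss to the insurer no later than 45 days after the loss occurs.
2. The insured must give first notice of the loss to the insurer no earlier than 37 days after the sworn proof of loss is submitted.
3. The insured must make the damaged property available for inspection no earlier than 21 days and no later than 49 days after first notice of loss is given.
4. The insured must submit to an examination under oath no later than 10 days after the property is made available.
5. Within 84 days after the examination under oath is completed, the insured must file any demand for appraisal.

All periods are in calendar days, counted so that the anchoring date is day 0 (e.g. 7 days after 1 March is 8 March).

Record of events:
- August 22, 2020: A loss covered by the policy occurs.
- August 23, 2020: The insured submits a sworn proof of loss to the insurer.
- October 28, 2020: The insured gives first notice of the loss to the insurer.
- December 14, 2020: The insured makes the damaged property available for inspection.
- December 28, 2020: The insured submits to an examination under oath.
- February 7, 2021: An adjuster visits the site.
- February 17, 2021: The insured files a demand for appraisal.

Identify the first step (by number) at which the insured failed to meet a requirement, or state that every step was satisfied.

Step 4

Step 1 — counting 45 days from August 22, 2020 (when the loss occurs) gives a deadline of October 6, 2020; August 23, 2020 is within that limit.
Step 2 — must wait 37 days from August 23, 2020 (when the sworn proof of loss is submitted), so not before September 29, 2020; October 28, 2020 is on or after that date.
Step 3 — 21 and 49 days from October 28, 2020 (when first notice of loss is given) are November 18, 2020 and December 16, 2020 respectively; December 14, 2020 falls inside that range.
Step 4 — counting 10 days from December 14, 2020 (when the property is made available) gives a deadline of December 24, 2020; December 28, 2020 misses that deadline by 4 days.
The analysis stops there.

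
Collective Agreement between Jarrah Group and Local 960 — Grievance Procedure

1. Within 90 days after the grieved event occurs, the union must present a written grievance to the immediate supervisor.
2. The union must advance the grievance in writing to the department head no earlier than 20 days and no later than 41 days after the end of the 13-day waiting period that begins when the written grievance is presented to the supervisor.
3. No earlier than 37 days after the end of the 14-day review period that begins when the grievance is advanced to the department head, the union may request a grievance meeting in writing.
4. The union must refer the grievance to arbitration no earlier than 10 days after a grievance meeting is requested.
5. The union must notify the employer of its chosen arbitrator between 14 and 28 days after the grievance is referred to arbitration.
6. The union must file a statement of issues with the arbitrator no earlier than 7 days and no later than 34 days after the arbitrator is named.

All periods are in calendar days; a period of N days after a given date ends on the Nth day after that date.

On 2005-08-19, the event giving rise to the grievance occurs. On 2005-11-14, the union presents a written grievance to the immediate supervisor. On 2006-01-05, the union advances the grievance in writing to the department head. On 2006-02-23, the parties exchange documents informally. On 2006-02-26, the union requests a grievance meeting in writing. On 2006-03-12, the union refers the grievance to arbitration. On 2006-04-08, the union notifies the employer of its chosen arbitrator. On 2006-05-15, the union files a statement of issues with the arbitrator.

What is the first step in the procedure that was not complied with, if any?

Step 1 — counting 90 days from 2005-08-19 (when the grieved event occurs) gives a deadline of 2005-11-17; done 2005-11-14 — timely.
Step 2 — 20 and 41 days from 2005-11-27 (end of the 13-day waiting period, which began when the written grievance is presented to the supervisor on 2005-11-14) are 2005-12-17 and 2006-01-07 respectively; 2006-01-05 falls inside that range.
Step 3 — must wait 37 days from 2006-01-19 (end of the 14-day review period, which began when the grievance is advanced to the department head on 2006-01-05), so not before 2006-02-25; done 2006-02-26 — permitted.
Step 4 — must wait 10 days from 2006-02-26 (when a grievance meeting is requested), so not before 2006-03-08; 2006-03-12 is on or after that date.
Step 5 — 14 and 28 days from 2006-03-12 (when the grievance is referred to arbitration) are 2006-03-26 and 2006-04-09 respectively; 2006-04-08 falls inside that range.
Step 6 — 7 and 34 days from 2006-04-08 (when the arbitrator is named) are 2006-04-15 and 2006-05-12 respectively; done 2006-05-15 — 3 days after the window closed.

Step 6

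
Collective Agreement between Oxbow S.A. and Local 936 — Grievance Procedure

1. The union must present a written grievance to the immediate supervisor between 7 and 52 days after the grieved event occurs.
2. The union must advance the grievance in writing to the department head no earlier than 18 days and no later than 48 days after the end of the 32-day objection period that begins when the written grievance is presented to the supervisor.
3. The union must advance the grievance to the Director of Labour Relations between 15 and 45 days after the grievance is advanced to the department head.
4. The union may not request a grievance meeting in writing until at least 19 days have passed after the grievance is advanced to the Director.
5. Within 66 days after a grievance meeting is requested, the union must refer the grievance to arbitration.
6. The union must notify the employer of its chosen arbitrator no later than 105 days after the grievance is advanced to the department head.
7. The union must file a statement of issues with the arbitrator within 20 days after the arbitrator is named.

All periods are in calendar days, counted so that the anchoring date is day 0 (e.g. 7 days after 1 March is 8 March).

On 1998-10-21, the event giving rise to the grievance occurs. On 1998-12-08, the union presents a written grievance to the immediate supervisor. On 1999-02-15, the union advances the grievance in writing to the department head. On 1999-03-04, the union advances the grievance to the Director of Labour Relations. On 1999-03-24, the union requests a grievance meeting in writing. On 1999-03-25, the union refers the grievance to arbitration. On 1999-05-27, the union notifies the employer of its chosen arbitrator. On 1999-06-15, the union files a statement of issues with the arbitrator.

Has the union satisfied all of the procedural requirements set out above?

Yes

Step 1 — 7 and 52 days from 1998-10-21 (when the grieved event occurs) are 1998-10-28 and 1998-12-12 respectively; 1998-12-08 falls inside that range.
Step 2 — 18 and 48 days from 1999-01-09 (end of the 32-day objection period, which began when the written grievance is presented to the supervisor on 1998-12-08) are 1999-01-27 and 1999-02-26 respectively; 1999-02-15 falls inside that range.
Step 3 — 15 and 45 days from 1999-02-15 (when the grievance is advanced to the department head) are 1999-03-02 and 1999-04-01 respectively; done 1999-03-04 — within the window.
Step 4 — must wait 19 days from 1999-03-04 (when the grievance is advanced to the Director), so not before 1999-03-23; done 1999-03-24 — permitted.
Step 5 — counting 66 days from 1999-03-24 (when a grievance meeting is requested) gives a deadline of 1999-05-29; completed 1999-03-25, before the deadline.
Step 6 — counting 105 days from 1999-02-15 (when the grievance is advanced to the department head) gives a deadline of 1999-05-31; done 1999-05-27 — timely.
Step 7 — counting 20 days from 1999-05-27 (when the arbitrator is named) gives a deadline of 1999-06-16; done 1999-06-15 — timely.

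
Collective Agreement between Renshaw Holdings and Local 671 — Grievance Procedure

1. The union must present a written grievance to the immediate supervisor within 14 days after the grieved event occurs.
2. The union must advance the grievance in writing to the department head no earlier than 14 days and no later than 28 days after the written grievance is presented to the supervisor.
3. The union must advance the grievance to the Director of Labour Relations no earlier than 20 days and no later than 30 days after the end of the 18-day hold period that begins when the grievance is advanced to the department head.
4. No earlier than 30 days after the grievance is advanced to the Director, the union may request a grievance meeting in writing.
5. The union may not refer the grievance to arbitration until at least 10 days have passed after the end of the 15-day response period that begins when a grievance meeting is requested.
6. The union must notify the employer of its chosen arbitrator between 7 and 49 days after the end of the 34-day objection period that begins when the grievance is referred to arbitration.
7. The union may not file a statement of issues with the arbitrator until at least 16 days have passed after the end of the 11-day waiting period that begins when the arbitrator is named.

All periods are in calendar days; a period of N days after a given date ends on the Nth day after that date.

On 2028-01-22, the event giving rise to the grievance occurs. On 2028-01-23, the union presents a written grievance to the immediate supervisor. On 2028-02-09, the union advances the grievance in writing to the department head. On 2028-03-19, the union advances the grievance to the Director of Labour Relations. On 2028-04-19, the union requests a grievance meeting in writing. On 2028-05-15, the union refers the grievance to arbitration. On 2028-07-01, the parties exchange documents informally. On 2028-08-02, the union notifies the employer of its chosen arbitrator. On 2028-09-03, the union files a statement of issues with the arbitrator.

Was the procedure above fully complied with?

Yes

Step 1: 14 days after 2028-01-22 (when the grieved event occurs) is 2028-02-05; done 2028-01-23 — timely.
Step 2: the window is 14–28 days after 2028-01-23 (when the written grievance is presented to the supervisor), so 2028-02-06 through 2028-02-20; 2028-02-09 falls inside that range.
Step 3: the window is 20–30 days after 2028-02-27 (end of the 18-day hold period, which began when the grievance is advanced to the department head on 2028-02-09), so 2028-03-18 through 2028-03-28; done 2028-03-19, which is between those dates.
Step 4: the earliest permitted date is 30 days after 2028-03-19 (when the grievance is advanced to the Director), i.e. 2028-04-18; done 2028-04-19, after the minimum wait.
Step 5: the earliest permitted date is 10 days after 2028-05-04 (end of the 15-day response period, which began when a grievance meeting is requested on 2028-04-19), i.e. 2028-05-14; done 2028-05-15, after the minimum wait.
Step 6: the window is 7–49 days after 2028-06-18 (end of the 34-day objection period, which began when the grievance is referred to arbitration on 2028-05-15), so 2028-06-25 through 2028-08-06; 2028-08-02 falls inside that range.
Step 7: the earliest permitted date is 16 days after 2028-08-13 (end of the 11-day waiting period, which began when the arbitrator is named on 2028-08-02), i.e. 2028-08-29; 2028-09-03 is on or after that date.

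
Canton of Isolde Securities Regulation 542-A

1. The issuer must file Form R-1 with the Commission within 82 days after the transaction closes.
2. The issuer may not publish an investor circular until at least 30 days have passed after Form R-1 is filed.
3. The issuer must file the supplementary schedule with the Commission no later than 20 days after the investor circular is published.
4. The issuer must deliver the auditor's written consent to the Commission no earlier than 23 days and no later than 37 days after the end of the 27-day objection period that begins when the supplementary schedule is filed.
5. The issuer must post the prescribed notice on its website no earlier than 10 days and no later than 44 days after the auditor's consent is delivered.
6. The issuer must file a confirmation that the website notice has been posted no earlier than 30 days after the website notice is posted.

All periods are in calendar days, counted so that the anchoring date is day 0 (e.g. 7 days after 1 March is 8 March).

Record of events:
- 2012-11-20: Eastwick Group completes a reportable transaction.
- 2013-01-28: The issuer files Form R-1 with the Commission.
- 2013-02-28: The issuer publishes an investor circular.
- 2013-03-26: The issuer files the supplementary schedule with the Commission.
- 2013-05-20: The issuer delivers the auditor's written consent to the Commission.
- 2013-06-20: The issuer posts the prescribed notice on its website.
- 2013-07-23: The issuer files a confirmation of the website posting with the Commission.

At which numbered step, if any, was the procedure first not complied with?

Step 3

(1) due by 2012-11-20 + 82 days = 2013-02-10; 2013-01-28 is within that limit.
(2) permitted from 2013-01-28 + 30 days = 2013-02-27 onward; done 2013-02-28 — permitted.
(3) due by 2013-02-28 + 20 days = 2013-03-20; not done until 2013-03-26, 6 days after the deadline.
No need to go further; step 3 was not satisfied.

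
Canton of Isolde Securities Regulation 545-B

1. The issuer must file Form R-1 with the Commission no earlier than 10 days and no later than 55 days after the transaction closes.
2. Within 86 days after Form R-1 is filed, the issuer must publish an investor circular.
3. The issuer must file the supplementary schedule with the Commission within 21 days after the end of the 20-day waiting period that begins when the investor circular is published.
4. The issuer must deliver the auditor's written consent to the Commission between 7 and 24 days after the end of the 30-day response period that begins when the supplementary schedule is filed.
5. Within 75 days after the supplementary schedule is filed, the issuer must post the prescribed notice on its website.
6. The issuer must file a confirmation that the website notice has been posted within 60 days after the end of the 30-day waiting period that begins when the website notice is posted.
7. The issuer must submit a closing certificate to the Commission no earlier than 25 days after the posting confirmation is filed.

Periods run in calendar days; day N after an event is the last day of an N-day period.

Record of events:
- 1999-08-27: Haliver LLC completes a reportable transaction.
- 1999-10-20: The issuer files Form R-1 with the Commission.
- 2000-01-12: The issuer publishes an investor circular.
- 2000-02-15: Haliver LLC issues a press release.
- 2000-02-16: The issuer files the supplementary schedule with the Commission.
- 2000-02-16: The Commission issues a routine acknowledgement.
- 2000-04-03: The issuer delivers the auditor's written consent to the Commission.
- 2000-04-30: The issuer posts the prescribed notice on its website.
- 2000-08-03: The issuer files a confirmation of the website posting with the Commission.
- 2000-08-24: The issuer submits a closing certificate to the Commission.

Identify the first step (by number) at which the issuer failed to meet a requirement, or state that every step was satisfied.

Step 6

Step 1: the window is 10–55 days after 1999-08-27 (when the transaction closes), so 1999-09-06 through 1999-10-21; done 1999-10-20, which is between those dates.
Step 2: 86 days after 1999-10-20 (when Form R-1 is filed) is 2000-01-14; done 2000-01-12 — timely.
Step 3: 21 days after 2000-02-01 (end of the 20-day waiting period, which began when the investor circular is published on 2000-01-12) is 2000-02-22; done 2000-02-16 — timely.
Step 4: the window is 7–24 days after 2000-03-17 (end of the 30-day response period, which began when the supplementary schedule is filed on 2000-02-16), so 2000-03-24 through 2000-04-10; done 2000-04-03 — within the window.
Step 5: 75 days after 2000-02-16 (when the supplementary schedule is filed) is 2000-05-01; completed 2000-04-30, before the deadline.
Step 6: 60 days after 2000-05-30 (end of the 30-day waiting period, which began when the website notice is posted on 2000-04-30) is 2000-07-29; done 2000-08-03 — 5 days late.
That is the first point of non-compliance.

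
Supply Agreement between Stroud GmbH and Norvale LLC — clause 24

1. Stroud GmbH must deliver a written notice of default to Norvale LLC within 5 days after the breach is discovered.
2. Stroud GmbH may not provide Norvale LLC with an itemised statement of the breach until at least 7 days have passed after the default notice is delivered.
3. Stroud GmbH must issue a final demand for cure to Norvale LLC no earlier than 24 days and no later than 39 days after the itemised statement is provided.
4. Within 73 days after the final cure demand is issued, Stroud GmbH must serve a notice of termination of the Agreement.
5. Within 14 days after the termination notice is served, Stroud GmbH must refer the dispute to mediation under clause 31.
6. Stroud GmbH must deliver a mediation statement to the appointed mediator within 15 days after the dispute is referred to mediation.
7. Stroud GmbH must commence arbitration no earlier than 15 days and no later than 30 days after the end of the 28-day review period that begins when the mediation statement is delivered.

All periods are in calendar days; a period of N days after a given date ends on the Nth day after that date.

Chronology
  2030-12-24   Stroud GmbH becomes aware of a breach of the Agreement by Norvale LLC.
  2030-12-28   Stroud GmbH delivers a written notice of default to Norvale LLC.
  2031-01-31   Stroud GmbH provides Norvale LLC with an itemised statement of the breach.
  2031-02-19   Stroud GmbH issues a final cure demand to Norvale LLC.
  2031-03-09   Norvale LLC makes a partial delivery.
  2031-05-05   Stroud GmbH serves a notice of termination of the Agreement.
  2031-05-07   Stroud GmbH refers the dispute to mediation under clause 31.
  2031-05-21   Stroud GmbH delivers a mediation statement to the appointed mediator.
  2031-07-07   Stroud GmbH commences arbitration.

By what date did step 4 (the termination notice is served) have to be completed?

Step 4 runs from 2031-02-19, when the final cure demand is issued. 73 days after 2031-02-19 is 2031-05-03.

2031-05-03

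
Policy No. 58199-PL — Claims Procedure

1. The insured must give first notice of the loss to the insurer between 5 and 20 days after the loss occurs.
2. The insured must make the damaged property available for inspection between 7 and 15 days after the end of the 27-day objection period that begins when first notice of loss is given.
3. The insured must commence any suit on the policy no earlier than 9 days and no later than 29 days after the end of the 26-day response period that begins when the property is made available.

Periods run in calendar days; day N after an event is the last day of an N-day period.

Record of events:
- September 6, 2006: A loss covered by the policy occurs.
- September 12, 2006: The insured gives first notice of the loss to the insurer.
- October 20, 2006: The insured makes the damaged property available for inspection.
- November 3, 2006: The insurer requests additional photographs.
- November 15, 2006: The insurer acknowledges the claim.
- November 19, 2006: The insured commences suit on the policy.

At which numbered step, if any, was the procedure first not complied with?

Step 1 — 5 and 20 days from September 6, 2006 (when the loss occurs) are September 11, 2006 and September 26, 2006 respectively; done September 12, 2006 — within the window.
Step 2 — 7 and 15 days from October 9, 2006 (end of the 27-day objection period, which began when first notice of loss is given on September 12, 2006) are October 16, 2006 and October 24, 2006 respectively; done October 20, 2006 — within the window.
Step 3 — 9 and 29 days from November 15, 2006 (end of the 26-day response period, which began when the property is made available on October 20, 2006) are November 24, 2006 and December 14, 2006 respectively; done November 19, 2006 — 5 days before the window opened.
That is the first point of non-compliance.

Step 3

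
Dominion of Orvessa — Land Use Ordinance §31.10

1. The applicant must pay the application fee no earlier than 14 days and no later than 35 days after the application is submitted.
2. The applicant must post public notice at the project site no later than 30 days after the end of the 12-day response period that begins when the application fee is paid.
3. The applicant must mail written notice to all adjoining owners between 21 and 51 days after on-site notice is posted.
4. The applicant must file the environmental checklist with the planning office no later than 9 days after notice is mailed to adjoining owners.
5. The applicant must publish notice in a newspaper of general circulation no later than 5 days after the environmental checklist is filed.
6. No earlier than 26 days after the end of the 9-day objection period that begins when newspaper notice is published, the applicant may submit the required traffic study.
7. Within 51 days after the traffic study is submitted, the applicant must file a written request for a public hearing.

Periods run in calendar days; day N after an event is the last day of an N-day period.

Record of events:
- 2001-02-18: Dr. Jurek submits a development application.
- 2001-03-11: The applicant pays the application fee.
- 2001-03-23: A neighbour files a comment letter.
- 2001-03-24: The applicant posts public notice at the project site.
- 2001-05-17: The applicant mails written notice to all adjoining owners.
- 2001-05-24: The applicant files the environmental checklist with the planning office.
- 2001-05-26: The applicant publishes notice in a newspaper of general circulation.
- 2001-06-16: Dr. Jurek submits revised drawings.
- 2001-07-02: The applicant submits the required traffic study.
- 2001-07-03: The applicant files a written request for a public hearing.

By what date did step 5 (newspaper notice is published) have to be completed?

Step 5 runs from 2001-05-24, when the environmental checklist is filed. 5 days after 2001-05-24 is 2001-05-29.

2001-05-29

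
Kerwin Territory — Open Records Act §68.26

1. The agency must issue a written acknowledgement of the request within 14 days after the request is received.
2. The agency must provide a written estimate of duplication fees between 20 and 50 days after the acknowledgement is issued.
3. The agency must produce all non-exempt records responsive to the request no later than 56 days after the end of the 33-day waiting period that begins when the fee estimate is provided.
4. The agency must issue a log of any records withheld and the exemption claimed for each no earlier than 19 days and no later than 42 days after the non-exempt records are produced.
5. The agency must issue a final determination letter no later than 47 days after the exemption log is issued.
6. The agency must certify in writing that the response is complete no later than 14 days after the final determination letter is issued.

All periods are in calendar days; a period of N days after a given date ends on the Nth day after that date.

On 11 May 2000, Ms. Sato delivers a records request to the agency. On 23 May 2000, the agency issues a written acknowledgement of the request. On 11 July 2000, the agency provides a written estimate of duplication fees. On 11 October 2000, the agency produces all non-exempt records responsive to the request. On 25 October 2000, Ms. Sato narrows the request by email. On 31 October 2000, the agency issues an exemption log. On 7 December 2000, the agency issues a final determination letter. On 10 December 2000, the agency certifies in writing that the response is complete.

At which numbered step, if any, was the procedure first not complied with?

Step 1: 14 days after 11 May 2000 (when the request is received) is 25 May 2000; done 23 May 2000 — timely.
Step 2: the window is 20–50 days after 23 May 2000 (when the acknowledgement is issued), so 12 June 2000 through 12 July 2000; done 11 July 2000 — within the window.
Step 3: 56 days after 13 August 2000 (end of the 33-day waiting period, which began when the fee estimate is provided on 11 July 2000) is 8 October 2000; not done until 11 October 2000, 3 days after the deadline.
The procedure was therefore not followed at step 3.

Step 3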